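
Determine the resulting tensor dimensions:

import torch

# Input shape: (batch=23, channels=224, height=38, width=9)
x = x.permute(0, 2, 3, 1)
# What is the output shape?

Input shape: (23, 224, 38, 9)
Output shape: (23, 38, 9, 224)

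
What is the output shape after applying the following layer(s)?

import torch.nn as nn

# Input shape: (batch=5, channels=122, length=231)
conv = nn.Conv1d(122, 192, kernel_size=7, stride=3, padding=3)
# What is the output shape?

Input shape: (5, 122, 231)
Output shape: (5, 192, 77)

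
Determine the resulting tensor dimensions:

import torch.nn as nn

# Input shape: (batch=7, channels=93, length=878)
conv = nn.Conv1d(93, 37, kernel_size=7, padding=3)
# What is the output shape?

Input shape: (7, 93, 878)
Output shape: (7, 37, 878)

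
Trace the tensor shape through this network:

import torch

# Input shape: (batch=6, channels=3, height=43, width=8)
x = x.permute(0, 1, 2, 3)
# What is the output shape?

Input shape: (6, 3, 43, 8)
Output shape: (6, 3, 43, 8)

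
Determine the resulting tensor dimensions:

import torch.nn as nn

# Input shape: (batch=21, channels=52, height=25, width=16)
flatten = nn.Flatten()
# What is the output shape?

Input shape: (21, 52, 25, 16)
Output shape: (21, 20800)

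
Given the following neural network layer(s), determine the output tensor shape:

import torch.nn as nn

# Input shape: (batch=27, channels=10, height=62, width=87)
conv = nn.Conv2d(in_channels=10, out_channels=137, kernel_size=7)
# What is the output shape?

Input shape: (27, 10, 62, 87)
Output shape: (27, 137, 56, 81)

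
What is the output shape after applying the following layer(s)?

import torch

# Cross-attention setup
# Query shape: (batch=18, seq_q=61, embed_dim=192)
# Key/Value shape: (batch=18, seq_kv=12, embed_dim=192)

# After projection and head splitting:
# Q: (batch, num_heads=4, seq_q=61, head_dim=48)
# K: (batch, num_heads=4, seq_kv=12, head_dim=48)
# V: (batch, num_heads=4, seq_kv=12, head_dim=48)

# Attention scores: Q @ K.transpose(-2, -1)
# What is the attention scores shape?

Input shape: (18, 61, 192)
Output shape: (18, 4, 61, 12)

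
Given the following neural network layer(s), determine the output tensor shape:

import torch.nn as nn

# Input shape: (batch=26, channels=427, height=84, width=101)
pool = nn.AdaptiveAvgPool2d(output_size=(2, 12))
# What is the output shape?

Input shape: (26, 427, 84, 101)
Output shape: (26, 427, 2, 12)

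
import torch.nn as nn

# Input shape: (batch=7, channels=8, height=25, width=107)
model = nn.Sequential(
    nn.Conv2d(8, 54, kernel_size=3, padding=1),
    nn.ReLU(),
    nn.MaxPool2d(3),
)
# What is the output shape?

Input shape: (7, 8, 25, 107)
  -> after Conv2d: (7, 54, 25, 107)
  -> after ReLU: (7, 54, 25, 107)
Output shape: (7, 54, 8, 35)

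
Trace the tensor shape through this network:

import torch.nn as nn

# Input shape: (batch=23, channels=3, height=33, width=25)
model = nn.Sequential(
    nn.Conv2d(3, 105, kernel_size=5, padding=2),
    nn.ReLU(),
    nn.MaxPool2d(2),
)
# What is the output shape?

Input shape: (23, 3, 33, 25)
  -> after Conv2d: (23, 105, 33, 25)
  -> after ReLU: (23, 105, 33, 25)
Output shape: (23, 105, 16, 12)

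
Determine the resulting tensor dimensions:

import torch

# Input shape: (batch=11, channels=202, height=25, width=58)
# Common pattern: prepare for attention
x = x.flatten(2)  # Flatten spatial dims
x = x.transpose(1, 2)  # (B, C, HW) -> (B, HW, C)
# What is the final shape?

Input shape: (11, 202, 25, 58)
  -> after flatten(2): (11, 202, 1450)
Output shape: (11, 1450, 202)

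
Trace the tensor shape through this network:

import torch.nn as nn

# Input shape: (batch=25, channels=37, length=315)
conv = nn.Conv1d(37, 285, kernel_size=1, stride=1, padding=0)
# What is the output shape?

Input shape: (25, 37, 315)
Output shape: (25, 285, 315)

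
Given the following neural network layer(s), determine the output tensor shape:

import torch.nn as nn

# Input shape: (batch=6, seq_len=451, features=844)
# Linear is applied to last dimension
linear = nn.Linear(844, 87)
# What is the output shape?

Input shape: (6, 451, 844)
Output shape: (6, 451, 87)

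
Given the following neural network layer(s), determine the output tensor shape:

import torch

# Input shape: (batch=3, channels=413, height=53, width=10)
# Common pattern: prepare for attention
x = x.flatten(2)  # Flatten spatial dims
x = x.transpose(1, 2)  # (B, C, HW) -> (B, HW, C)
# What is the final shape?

Input shape: (3, 413, 53, 10)
  -> after flatten(2): (3, 413, 530)
Output shape: (3, 530, 413)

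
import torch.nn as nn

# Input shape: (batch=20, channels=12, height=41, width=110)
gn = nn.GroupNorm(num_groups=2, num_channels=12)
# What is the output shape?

Input shape: (20, 12, 41, 110)
Output shape: (20, 12, 41, 110)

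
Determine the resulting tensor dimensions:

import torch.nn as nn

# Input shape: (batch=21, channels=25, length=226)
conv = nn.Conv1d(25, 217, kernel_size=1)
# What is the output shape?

Input shape: (21, 25, 226)
Output shape: (21, 217, 226)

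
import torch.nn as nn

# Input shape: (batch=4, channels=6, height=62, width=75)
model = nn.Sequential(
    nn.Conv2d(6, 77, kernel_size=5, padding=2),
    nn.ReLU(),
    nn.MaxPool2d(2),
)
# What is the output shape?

Input shape: (4, 6, 62, 75)
  -> after Conv2d: (4, 77, 62, 75)
  -> after ReLU: (4, 77, 62, 75)
Output shape: (4, 77, 31, 37)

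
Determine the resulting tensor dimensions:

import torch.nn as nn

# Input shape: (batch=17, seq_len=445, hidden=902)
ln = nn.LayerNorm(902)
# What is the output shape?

Input shape: (17, 445, 902)
Output shape: (17, 445, 902)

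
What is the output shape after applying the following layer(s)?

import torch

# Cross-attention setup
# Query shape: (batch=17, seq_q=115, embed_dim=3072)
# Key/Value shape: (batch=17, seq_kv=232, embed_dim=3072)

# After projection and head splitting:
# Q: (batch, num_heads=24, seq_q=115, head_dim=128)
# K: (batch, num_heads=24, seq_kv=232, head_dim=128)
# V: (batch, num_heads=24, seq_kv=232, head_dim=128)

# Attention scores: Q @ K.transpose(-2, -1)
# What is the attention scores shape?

Input shape: (17, 115, 3072)
Output shape: (17, 24, 115, 232)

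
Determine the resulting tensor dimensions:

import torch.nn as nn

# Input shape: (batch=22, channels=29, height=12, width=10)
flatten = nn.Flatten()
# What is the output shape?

Input shape: (22, 29, 12, 10)
Output shape: (22, 3480)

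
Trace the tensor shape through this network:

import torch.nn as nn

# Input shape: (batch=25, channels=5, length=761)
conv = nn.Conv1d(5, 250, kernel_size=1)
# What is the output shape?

Input shape: (25, 5, 761)
Output shape: (25, 250, 761)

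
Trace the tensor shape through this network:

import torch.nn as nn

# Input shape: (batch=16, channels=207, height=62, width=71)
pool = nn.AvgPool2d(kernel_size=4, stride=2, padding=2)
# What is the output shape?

Input shape: (16, 207, 62, 71)
Output shape: (16, 207, 32, 36)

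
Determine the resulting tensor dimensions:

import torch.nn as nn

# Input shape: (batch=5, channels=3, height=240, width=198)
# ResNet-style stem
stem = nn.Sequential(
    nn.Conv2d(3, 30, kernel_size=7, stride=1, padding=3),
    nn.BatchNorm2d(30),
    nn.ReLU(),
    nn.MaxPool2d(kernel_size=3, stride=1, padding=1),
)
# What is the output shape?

Input shape: (5, 3, 240, 198)
  -> after Conv2d 7x7 stride=1: (5, 30, 240, 198)
Output shape: (5, 30, 240, 198)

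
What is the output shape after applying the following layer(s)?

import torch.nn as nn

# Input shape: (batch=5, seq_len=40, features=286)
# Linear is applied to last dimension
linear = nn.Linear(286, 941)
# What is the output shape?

Input shape: (5, 40, 286)
Output shape: (5, 40, 941)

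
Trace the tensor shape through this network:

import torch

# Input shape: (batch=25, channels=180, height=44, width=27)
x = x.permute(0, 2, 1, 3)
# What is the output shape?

Input shape: (25, 180, 44, 27)
Output shape: (25, 44, 180, 27)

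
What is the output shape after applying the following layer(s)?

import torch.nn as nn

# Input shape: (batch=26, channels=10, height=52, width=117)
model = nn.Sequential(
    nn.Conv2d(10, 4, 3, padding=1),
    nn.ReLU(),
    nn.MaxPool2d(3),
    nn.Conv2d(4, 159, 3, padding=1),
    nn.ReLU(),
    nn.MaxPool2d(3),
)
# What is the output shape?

Input shape: (26, 10, 52, 117)
  -> after first Conv2d: (26, 4, 52, 117)
  -> after first MaxPool2d: (26, 4, 17, 39)
  -> after second Conv2d: (26, 159, 17, 39)
Output shape: (26, 159, 5, 13)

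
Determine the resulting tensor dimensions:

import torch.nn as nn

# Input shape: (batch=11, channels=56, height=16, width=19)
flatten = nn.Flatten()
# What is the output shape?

Input shape: (11, 56, 16, 19)
Output shape: (11, 17024)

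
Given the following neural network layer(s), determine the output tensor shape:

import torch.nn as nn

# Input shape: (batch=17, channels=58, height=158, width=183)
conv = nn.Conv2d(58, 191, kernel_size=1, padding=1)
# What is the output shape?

Input shape: (17, 58, 158, 183)
Output shape: (17, 191, 160, 185)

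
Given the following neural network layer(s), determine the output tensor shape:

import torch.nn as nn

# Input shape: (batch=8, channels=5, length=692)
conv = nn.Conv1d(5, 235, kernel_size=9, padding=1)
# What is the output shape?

Input shape: (8, 5, 692)
Output shape: (8, 235, 686)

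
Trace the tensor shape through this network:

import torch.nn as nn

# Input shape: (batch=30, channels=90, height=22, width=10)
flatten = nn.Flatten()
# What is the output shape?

Input shape: (30, 90, 22, 10)
Output shape: (30, 19800)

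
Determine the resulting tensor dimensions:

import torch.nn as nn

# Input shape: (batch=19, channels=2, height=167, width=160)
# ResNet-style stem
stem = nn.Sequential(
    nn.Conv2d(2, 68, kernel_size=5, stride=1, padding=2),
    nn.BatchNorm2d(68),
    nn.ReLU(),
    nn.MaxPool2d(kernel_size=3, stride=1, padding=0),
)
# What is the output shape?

Input shape: (19, 2, 167, 160)
  -> after Conv2d 5x5 stride=1: (19, 68, 167, 160)
Output shape: (19, 68, 165, 158)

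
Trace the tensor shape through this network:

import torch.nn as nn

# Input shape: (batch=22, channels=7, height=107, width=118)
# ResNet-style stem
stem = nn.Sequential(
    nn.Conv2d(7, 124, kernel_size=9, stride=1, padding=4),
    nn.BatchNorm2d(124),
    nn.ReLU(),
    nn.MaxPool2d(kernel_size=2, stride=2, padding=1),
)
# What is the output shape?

Input shape: (22, 7, 107, 118)
  -> after Conv2d 9x9 stride=1: (22, 124, 107, 118)
Output shape: (22, 124, 54, 60)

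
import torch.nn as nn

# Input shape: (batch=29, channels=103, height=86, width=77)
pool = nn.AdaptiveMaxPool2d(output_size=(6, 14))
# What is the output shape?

Input shape: (29, 103, 86, 77)
Output shape: (29, 103, 6, 14)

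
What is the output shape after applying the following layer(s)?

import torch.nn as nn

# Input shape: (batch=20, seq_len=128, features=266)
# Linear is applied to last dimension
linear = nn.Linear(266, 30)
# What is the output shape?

Input shape: (20, 128, 266)
Output shape: (20, 128, 30)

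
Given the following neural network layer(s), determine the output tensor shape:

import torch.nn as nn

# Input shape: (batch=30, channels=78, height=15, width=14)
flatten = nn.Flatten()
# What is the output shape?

Input shape: (30, 78, 15, 14)
Output shape: (30, 16380)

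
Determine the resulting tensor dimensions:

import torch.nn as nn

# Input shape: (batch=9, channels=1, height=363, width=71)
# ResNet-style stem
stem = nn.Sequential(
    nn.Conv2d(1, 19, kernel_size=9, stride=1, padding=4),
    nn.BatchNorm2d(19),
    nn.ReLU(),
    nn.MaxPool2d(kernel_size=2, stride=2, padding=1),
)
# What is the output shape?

Input shape: (9, 1, 363, 71)
  -> after Conv2d 9x9 stride=1: (9, 19, 363, 71)
Output shape: (9, 19, 182, 36)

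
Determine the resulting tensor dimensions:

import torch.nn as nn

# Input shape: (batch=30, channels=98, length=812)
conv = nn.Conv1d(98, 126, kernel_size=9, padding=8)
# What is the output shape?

Input shape: (30, 98, 812)
Output shape: (30, 126, 820)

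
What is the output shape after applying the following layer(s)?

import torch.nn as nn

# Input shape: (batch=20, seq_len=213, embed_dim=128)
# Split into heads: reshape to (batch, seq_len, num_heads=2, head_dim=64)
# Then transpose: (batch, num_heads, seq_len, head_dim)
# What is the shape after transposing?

Input shape: (20, 213, 128)
  -> after reshape: (20, 213, 2, 64)
Output shape: (20, 2, 213, 64)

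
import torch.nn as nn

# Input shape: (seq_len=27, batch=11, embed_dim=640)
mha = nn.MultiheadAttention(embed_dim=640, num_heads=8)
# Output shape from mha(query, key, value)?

Input shape: (27, 11, 640)
Output shape: (27, 11, 640)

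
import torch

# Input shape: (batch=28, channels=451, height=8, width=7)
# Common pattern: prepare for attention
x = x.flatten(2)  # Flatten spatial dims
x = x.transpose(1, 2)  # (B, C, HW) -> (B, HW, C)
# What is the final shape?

Input shape: (28, 451, 8, 7)
  -> after flatten(2): (28, 451, 56)
Output shape: (28, 56, 451)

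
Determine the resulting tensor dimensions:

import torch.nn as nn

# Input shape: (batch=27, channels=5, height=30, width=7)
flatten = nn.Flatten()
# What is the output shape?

Input shape: (27, 5, 30, 7)
Output shape: (27, 1050)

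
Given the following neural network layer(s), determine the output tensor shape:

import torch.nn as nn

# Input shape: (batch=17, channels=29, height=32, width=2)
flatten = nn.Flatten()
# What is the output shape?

Input shape: (17, 29, 32, 2)
Output shape: (17, 1856)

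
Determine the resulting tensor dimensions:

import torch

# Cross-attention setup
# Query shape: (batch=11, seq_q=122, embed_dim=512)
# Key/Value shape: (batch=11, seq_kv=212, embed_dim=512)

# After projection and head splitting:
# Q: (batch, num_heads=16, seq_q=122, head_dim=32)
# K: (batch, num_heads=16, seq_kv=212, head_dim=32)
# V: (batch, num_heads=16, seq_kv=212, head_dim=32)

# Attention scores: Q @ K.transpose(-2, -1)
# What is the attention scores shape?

Input shape: (11, 122, 512)
Output shape: (11, 16, 122, 212)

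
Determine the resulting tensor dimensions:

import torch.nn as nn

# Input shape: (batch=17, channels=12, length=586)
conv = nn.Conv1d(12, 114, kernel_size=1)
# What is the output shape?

Input shape: (17, 12, 586)
Output shape: (17, 114, 586)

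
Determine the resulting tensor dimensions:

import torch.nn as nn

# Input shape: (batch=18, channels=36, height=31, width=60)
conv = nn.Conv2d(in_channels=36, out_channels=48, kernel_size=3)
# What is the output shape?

Input shape: (18, 36, 31, 60)
Output shape: (18, 48, 29, 58)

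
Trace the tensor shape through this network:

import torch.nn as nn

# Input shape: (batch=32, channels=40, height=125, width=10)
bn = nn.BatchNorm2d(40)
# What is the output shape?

Input shape: (32, 40, 125, 10)
Output shape: (32, 40, 125, 10)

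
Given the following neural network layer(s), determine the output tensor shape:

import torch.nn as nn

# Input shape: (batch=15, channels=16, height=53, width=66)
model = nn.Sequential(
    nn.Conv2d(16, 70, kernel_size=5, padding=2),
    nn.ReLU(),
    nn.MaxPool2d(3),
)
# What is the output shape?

Input shape: (15, 16, 53, 66)
  -> after Conv2d: (15, 70, 53, 66)
  -> after ReLU: (15, 70, 53, 66)
Output shape: (15, 70, 17, 22)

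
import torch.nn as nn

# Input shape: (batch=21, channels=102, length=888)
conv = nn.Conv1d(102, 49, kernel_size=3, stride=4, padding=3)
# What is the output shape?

Input shape: (21, 102, 888)
Output shape: (21, 49, 223)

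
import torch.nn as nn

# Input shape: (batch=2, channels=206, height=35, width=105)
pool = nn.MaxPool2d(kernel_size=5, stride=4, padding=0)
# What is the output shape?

Input shape: (2, 206, 35, 105)
Output shape: (2, 206, 8, 26)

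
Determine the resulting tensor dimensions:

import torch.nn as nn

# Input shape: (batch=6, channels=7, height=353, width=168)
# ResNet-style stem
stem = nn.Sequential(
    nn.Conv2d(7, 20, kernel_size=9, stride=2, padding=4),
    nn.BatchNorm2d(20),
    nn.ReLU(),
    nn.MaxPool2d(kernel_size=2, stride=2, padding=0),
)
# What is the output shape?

Input shape: (6, 7, 353, 168)
  -> after Conv2d 9x9 stride=2: (6, 20, 177, 84)
Output shape: (6, 20, 88, 42)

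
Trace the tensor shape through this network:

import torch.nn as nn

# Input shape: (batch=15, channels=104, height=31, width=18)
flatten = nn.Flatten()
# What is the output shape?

Input shape: (15, 104, 31, 18)
Output shape: (15, 58032)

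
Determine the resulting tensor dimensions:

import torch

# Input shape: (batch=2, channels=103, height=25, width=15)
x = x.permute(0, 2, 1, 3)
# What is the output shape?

Input shape: (2, 103, 25, 15)
Output shape: (2, 25, 103, 15)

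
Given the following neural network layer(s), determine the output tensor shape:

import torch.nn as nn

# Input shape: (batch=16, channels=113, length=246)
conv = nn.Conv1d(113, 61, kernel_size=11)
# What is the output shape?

Input shape: (16, 113, 246)
Output shape: (16, 61, 236)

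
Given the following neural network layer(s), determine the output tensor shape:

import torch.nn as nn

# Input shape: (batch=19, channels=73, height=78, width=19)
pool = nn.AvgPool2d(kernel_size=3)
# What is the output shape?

Input shape: (19, 73, 78, 19)
Output shape: (19, 73, 26, 6)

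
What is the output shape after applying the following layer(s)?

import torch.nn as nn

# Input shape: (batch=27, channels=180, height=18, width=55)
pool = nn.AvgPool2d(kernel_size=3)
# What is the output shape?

Input shape: (27, 180, 18, 55)
Output shape: (27, 180, 6, 18)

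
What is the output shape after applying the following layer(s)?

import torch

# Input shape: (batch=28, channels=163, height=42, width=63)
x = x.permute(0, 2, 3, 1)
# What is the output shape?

Input shape: (28, 163, 42, 63)
Output shape: (28, 42, 63, 163)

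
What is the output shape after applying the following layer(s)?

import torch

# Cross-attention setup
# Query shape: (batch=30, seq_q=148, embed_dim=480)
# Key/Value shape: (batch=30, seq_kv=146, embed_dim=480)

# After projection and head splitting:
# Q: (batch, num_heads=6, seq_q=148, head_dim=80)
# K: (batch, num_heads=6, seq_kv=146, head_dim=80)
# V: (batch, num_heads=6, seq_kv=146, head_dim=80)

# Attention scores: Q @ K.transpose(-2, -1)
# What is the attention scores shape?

Input shape: (30, 148, 480)
Output shape: (30, 6, 148, 146)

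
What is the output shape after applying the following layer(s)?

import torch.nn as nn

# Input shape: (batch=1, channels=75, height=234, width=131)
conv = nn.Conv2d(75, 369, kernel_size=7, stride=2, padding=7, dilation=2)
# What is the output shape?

Input shape: (1, 75, 234, 131)
Output shape: (1, 369, 118, 67)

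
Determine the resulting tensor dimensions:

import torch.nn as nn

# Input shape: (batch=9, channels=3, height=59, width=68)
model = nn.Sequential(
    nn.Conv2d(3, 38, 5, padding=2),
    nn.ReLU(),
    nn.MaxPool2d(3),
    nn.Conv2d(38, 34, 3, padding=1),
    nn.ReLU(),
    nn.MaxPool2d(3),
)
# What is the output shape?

Input shape: (9, 3, 59, 68)
  -> after first Conv2d: (9, 38, 59, 68)
  -> after first MaxPool2d: (9, 38, 19, 22)
  -> after second Conv2d: (9, 34, 19, 22)
Output shape: (9, 34, 6, 7)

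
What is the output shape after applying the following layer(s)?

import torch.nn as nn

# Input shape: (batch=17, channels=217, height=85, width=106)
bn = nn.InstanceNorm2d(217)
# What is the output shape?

Input shape: (17, 217, 85, 106)
Output shape: (17, 217, 85, 106)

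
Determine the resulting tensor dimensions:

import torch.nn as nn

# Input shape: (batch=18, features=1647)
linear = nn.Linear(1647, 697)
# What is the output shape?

Input shape: (18, 1647)
Output shape: (18, 697)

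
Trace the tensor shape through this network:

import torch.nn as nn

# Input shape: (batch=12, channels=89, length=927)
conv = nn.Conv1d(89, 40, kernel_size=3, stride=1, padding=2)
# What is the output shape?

Input shape: (12, 89, 927)
Output shape: (12, 40, 929)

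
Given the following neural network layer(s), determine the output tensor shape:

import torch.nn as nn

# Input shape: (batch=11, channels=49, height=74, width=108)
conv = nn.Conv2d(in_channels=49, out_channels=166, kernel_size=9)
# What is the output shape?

Input shape: (11, 49, 74, 108)
Output shape: (11, 166, 66, 100)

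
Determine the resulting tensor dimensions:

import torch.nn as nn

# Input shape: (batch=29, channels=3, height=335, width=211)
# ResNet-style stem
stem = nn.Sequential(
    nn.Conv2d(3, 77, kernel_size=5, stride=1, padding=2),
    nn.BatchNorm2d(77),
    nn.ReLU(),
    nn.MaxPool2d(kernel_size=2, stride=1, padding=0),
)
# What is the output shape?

Input shape: (29, 3, 335, 211)
  -> after Conv2d 5x5 stride=1: (29, 77, 335, 211)
Output shape: (29, 77, 334, 210)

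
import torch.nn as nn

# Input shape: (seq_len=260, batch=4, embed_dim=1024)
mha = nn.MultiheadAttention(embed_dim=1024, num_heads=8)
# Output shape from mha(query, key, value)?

Input shape: (260, 4, 1024)
Output shape: (260, 4, 1024)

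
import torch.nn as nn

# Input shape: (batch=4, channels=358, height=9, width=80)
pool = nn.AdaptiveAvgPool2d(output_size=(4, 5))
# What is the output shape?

Input shape: (4, 358, 9, 80)
Output shape: (4, 358, 4, 5)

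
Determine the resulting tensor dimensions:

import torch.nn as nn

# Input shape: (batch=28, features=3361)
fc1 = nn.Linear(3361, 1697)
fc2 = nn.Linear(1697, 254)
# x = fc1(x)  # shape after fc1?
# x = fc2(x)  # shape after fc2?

Input shape: (28, 3361)
  -> after fc1: (28, 1697)
Output shape: (28, 254)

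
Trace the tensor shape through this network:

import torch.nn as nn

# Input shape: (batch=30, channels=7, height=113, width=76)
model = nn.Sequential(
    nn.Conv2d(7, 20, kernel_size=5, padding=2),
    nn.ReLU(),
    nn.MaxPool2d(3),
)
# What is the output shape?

Input shape: (30, 7, 113, 76)
  -> after Conv2d: (30, 20, 113, 76)
  -> after ReLU: (30, 20, 113, 76)
Output shape: (30, 20, 37, 25)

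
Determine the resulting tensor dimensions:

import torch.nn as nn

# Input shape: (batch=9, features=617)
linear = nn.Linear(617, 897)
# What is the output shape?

Input shape: (9, 617)
Output shape: (9, 897)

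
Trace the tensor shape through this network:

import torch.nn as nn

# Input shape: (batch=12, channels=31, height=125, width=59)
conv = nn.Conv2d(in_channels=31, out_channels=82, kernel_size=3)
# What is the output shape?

Input shape: (12, 31, 125, 59)
Output shape: (12, 82, 123, 57)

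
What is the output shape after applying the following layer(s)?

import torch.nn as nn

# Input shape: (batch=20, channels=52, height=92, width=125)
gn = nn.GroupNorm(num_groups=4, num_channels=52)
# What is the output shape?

Input shape: (20, 52, 92, 125)
Output shape: (20, 52, 92, 125)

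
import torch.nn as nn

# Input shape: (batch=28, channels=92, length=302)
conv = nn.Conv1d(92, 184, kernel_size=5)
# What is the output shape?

Input shape: (28, 92, 302)
Output shape: (28, 184, 298)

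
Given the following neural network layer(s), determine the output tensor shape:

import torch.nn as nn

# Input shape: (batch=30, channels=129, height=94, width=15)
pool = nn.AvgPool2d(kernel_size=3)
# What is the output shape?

Input shape: (30, 129, 94, 15)
Output shape: (30, 129, 31, 5)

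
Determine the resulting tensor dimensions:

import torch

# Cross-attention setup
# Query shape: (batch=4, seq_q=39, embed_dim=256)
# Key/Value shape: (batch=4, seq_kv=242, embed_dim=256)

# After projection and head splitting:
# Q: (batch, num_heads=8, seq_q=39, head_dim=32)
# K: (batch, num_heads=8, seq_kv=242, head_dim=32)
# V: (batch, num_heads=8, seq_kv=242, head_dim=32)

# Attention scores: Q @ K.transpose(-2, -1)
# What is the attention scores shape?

Input shape: (4, 39, 256)
Output shape: (4, 8, 39, 242)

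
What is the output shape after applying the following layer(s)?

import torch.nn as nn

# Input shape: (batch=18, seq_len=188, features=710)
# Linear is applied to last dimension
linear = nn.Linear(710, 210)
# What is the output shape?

Input shape: (18, 188, 710)
Output shape: (18, 188, 210)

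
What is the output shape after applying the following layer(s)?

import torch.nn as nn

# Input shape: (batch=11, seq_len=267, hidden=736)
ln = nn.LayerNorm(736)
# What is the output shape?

Input shape: (11, 267, 736)
Output shape: (11, 267, 736)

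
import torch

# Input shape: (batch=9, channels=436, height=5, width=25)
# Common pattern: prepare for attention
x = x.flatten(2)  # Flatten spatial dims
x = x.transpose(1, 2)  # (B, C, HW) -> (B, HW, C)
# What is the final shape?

Input shape: (9, 436, 5, 25)
  -> after flatten(2): (9, 436, 125)
Output shape: (9, 125, 436)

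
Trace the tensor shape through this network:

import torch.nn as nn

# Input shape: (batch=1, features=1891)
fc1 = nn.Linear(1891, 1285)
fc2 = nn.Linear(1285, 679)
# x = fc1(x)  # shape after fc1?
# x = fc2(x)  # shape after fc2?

Input shape: (1, 1891)
  -> after fc1: (1, 1285)
Output shape: (1, 679)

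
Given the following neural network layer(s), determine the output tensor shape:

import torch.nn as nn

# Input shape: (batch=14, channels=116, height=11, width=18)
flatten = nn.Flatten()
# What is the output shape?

Input shape: (14, 116, 11, 18)
Output shape: (14, 22968)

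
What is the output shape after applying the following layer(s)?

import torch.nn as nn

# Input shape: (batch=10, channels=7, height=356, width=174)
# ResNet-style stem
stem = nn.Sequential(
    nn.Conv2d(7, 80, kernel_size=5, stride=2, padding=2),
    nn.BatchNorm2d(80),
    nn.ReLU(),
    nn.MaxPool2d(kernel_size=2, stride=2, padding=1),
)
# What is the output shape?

Input shape: (10, 7, 356, 174)
  -> after Conv2d 5x5 stride=2: (10, 80, 178, 87)
Output shape: (10, 80, 90, 44)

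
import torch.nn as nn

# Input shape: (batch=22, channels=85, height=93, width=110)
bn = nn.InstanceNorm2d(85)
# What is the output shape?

Input shape: (22, 85, 93, 110)
Output shape: (22, 85, 93, 110)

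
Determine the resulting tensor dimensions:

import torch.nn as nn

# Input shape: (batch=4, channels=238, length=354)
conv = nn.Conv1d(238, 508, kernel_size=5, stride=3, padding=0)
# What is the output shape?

Input shape: (4, 238, 354)
Output shape: (4, 508, 117)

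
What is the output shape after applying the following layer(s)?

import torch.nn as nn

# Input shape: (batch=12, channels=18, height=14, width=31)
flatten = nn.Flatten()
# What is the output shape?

Input shape: (12, 18, 14, 31)
Output shape: (12, 7812)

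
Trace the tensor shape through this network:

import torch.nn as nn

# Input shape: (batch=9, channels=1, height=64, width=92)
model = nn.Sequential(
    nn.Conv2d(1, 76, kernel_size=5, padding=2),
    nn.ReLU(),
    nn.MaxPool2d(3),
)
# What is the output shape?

Input shape: (9, 1, 64, 92)
  -> after Conv2d: (9, 76, 64, 92)
  -> after ReLU: (9, 76, 64, 92)
Output shape: (9, 76, 21, 30)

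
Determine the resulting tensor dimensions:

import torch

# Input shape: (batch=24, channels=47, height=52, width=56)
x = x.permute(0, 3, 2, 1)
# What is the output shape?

Input shape: (24, 47, 52, 56)
Output shape: (24, 56, 52, 47)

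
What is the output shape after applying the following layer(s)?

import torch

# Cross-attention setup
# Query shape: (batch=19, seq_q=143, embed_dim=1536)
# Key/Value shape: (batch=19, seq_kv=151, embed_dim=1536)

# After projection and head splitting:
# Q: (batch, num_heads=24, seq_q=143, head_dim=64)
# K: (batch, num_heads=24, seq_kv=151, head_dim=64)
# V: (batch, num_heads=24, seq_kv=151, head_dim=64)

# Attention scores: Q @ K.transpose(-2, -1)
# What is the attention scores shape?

Input shape: (19, 143, 1536)
Output shape: (19, 24, 143, 151)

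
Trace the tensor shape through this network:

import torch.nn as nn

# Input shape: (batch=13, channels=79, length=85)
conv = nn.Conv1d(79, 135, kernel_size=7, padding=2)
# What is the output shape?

Input shape: (13, 79, 85)
Output shape: (13, 135, 83)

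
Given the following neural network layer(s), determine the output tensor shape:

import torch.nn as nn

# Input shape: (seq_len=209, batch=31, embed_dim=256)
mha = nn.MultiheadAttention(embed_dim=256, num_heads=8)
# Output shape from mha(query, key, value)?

Input shape: (209, 31, 256)
Output shape: (209, 31, 256)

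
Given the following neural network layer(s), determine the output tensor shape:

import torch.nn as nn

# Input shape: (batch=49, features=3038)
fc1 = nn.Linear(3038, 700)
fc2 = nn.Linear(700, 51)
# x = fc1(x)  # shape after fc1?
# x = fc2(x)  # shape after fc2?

Input shape: (49, 3038)
  -> after fc1: (49, 700)
Output shape: (49, 51)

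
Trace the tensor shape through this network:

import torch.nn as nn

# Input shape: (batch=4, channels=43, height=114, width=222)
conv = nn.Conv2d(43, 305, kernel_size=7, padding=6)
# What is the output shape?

Input shape: (4, 43, 114, 222)
Output shape: (4, 305, 120, 228)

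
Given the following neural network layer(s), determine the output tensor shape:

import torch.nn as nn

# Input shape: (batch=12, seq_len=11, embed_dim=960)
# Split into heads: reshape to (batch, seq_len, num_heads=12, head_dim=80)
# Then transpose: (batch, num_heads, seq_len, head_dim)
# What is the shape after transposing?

Input shape: (12, 11, 960)
  -> after reshape: (12, 11, 12, 80)
Output shape: (12, 12, 11, 80)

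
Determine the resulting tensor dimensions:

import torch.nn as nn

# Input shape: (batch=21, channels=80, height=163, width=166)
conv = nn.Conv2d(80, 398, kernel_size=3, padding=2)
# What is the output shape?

Input shape: (21, 80, 163, 166)
Output shape: (21, 398, 165, 168)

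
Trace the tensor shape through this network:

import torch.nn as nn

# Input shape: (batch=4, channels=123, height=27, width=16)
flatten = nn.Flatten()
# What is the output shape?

Input shape: (4, 123, 27, 16)
Output shape: (4, 53136)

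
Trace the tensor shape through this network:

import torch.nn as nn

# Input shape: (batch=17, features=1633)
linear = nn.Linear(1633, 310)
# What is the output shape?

Input shape: (17, 1633)
Output shape: (17, 310)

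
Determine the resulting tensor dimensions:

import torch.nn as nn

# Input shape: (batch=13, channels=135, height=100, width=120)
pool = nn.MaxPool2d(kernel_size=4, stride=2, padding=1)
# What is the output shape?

Input shape: (13, 135, 100, 120)
Output shape: (13, 135, 50, 60)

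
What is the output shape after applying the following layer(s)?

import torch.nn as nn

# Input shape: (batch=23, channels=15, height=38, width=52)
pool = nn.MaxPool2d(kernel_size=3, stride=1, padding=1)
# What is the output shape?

Input shape: (23, 15, 38, 52)
Output shape: (23, 15, 38, 52)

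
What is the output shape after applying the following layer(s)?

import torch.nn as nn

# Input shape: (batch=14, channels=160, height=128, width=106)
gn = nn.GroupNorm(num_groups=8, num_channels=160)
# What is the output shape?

Input shape: (14, 160, 128, 106)
Output shape: (14, 160, 128, 106)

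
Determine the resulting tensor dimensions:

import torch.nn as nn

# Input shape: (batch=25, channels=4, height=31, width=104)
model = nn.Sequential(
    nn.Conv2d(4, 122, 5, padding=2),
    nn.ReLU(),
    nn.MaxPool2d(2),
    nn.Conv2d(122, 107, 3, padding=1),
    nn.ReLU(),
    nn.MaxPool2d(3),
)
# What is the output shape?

Input shape: (25, 4, 31, 104)
  -> after first Conv2d: (25, 122, 31, 104)
  -> after first MaxPool2d: (25, 122, 15, 52)
  -> after second Conv2d: (25, 107, 15, 52)
Output shape: (25, 107, 5, 17)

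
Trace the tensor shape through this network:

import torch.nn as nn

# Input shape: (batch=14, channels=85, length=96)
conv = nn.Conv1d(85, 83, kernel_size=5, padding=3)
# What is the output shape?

Input shape: (14, 85, 96)
Output shape: (14, 83, 98)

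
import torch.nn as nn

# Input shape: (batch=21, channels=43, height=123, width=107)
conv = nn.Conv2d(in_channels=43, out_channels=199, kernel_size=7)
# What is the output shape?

Input shape: (21, 43, 123, 107)
Output shape: (21, 199, 117, 101)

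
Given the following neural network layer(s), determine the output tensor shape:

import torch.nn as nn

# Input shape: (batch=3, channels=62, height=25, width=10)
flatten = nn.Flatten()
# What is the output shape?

Input shape: (3, 62, 25, 10)
Output shape: (3, 15500)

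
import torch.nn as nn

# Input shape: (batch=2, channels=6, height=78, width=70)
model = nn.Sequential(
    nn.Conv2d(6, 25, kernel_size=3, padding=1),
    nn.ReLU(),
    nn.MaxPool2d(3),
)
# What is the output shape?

Input shape: (2, 6, 78, 70)
  -> after Conv2d: (2, 25, 78, 70)
  -> after ReLU: (2, 25, 78, 70)
Output shape: (2, 25, 26, 23)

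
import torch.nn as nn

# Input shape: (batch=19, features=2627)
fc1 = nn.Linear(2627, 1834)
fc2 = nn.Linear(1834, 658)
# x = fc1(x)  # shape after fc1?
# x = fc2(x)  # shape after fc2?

Input shape: (19, 2627)
  -> after fc1: (19, 1834)
Output shape: (19, 658)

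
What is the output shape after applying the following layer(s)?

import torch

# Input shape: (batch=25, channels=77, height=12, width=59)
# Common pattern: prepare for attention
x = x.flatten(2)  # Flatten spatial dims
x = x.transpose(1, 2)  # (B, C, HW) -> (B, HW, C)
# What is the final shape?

Input shape: (25, 77, 12, 59)
  -> after flatten(2): (25, 77, 708)
Output shape: (25, 708, 77)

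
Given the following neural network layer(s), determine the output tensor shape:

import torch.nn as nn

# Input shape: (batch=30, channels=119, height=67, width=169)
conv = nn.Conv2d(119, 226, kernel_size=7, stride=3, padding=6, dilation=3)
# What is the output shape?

Input shape: (30, 119, 67, 169)
Output shape: (30, 226, 21, 55)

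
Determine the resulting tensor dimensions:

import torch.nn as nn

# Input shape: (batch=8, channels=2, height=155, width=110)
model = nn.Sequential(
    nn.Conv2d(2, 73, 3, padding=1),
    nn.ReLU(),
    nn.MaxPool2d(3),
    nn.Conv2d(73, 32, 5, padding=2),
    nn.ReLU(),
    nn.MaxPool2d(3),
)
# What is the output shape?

Input shape: (8, 2, 155, 110)
  -> after first Conv2d: (8, 73, 155, 110)
  -> after first MaxPool2d: (8, 73, 51, 36)
  -> after second Conv2d: (8, 32, 51, 36)
Output shape: (8, 32, 17, 12)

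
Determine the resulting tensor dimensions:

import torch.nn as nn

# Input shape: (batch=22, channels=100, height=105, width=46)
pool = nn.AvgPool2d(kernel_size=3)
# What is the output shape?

Input shape: (22, 100, 105, 46)
Output shape: (22, 100, 35, 15)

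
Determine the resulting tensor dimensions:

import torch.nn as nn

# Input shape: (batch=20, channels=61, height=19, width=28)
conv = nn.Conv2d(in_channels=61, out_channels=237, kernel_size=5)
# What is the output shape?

Input shape: (20, 61, 19, 28)
Output shape: (20, 237, 15, 24)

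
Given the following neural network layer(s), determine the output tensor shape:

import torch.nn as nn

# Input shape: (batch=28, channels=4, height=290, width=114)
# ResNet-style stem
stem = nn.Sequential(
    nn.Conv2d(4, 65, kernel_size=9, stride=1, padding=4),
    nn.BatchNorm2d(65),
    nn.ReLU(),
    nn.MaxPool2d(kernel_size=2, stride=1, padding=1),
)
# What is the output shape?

Input shape: (28, 4, 290, 114)
  -> after Conv2d 9x9 stride=1: (28, 65, 290, 114)
Output shape: (28, 65, 291, 115)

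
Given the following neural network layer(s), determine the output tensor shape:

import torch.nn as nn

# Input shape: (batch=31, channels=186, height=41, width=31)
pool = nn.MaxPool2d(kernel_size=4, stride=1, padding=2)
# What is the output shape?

Input shape: (31, 186, 41, 31)
Output shape: (31, 186, 42, 32)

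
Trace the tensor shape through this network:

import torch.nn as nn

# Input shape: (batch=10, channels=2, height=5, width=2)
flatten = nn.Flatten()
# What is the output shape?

Input shape: (10, 2, 5, 2)
Output shape: (10, 20)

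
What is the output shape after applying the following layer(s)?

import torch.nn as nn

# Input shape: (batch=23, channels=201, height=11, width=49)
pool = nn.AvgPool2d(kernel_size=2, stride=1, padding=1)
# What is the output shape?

Input shape: (23, 201, 11, 49)
Output shape: (23, 201, 12, 50)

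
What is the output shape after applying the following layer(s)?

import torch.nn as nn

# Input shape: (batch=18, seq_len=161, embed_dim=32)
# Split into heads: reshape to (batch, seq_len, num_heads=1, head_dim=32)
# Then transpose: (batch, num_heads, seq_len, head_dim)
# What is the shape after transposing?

Input shape: (18, 161, 32)
  -> after reshape: (18, 161, 1, 32)
Output shape: (18, 1, 161, 32)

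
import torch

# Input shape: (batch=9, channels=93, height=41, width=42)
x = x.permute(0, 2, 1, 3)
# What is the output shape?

Input shape: (9, 93, 41, 42)
Output shape: (9, 41, 93, 42)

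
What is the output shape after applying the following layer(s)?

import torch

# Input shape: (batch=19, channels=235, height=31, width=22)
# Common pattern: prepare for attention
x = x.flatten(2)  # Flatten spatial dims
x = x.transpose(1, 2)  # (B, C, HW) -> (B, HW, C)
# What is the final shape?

Input shape: (19, 235, 31, 22)
  -> after flatten(2): (19, 235, 682)
Output shape: (19, 682, 235)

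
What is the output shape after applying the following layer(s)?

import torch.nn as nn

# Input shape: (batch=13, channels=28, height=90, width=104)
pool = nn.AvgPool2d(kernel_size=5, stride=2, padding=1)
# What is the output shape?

Input shape: (13, 28, 90, 104)
Output shape: (13, 28, 44, 51)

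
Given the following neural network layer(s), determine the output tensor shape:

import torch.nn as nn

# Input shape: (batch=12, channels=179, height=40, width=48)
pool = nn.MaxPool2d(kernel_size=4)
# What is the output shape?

Input shape: (12, 179, 40, 48)
Output shape: (12, 179, 10, 12)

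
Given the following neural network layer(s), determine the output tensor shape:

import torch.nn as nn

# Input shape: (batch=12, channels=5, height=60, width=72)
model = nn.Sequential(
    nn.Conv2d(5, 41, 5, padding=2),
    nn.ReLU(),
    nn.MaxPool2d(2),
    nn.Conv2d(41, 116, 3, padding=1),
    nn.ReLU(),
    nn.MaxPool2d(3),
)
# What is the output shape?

Input shape: (12, 5, 60, 72)
  -> after first Conv2d: (12, 41, 60, 72)
  -> after first MaxPool2d: (12, 41, 30, 36)
  -> after second Conv2d: (12, 116, 30, 36)
Output shape: (12, 116, 10, 12)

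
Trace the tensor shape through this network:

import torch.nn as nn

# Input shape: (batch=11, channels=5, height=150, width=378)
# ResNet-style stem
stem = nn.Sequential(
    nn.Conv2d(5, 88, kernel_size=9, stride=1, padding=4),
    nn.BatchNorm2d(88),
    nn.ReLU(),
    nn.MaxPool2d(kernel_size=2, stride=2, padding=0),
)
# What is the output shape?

Input shape: (11, 5, 150, 378)
  -> after Conv2d 9x9 stride=1: (11, 88, 150, 378)
Output shape: (11, 88, 75, 189)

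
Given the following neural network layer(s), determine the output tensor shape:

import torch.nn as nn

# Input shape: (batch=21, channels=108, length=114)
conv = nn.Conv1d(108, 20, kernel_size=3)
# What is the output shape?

Input shape: (21, 108, 114)
Output shape: (21, 20, 112)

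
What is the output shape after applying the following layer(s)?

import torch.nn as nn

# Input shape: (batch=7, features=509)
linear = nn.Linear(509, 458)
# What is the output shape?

Input shape: (7, 509)
Output shape: (7, 458)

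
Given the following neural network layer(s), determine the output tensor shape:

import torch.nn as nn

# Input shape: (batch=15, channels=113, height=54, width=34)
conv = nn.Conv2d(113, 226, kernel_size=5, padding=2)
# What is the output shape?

Input shape: (15, 113, 54, 34)
Output shape: (15, 226, 54, 34)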